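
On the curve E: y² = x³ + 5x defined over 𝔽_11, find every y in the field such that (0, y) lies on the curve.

0

x³ + 5x + 0 = 0 ≡ 0 (mod 11).
Only y = 0 satisfies y² ≡ 0.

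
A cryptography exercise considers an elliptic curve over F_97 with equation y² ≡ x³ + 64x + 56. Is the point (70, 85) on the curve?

no

y² = 85² ≡ 47; x³ + 64x + 56 = 347536 ≡ 82 (mod 97). 47 ≠ 82.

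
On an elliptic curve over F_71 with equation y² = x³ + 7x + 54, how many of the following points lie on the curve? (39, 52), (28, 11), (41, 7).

(39, 52): 52² ≡ 6, rhs ≡ 6 → on.
(28, 11): 11² ≡ 50, rhs ≡ 50 → on.
(41, 7): 7² ≡ 49, rhs ≡ 37 → off.

2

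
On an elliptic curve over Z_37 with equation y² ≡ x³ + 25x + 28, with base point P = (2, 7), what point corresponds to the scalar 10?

(4, 28)

Double-and-add on 10 = (1010)₂. Start with P = (2, 7) for the leading 1-bit.
double: tangent at (2, 7): λ = (3·2² + 25)/(2·7) ≡ 0/14. 14⁻¹ ≡ 8 (mod 37), so λ ≡ 0·8 ≡ 0.
  x = λ² - 2 - 2 = 0 - 4 ≡ 33; y = λ·(2 - 33) - 7 ≡ 30. → (33, 30)
double: tangent at (33, 30): λ = (3·33² + 25)/(2·30) ≡ 36/23. 23⁻¹ ≡ 29 (mod 37), so λ ≡ 36·29 ≡ 8.
  x = λ² - 33 - 33 = 64 - 66 ≡ 35; y = λ·(33 - 35) - 30 ≡ 28. → (35, 28)
add P: (35, 28) + (2, 7). λ = (7 - 28)/(2 - 35) ≡ 16/4 mod 37. 4⁻¹ ≡ 28 (mod 37), so λ ≡ 4.
  x = λ² - 35 - 2 = 16 - 37 ≡ 16; y = λ·(35 - 16) - 28 ≡ 11. → (16, 11)
double: tangent at (16, 11): λ = (3·16² + 25)/(2·11) ≡ 16/22. 22⁻¹ ≡ 32 (mod 37) since 22·32 = 704 ≡ 1, so λ ≡ 16·32 ≡ 31.
  x = λ² - 16 - 16 = 961 - 32 ≡ 4; y = λ·(16 - 4) - 11 ≡ 28. → (4, 28)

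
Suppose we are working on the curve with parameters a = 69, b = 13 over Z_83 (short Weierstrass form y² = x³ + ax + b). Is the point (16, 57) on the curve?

y² = 57² ≡ 12; x³ + 69x + 13 = 5213 ≡ 67 (mod 83). 12 ≠ 67.

no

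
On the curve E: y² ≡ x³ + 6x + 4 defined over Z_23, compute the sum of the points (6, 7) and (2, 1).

(6, 7) + (2, 1). λ = (1 - 7)/(2 - 6) ≡ 17/19 mod 23. 19⁻¹ ≡ 17 (mod 23) since 19·17 = 323 ≡ 1, so λ ≡ 13.
  x = λ² - 6 - 2 = 169 - 8 ≡ 0; y = λ·(6 - 0) - 7 ≡ 2. → (0, 2)

(0, 2)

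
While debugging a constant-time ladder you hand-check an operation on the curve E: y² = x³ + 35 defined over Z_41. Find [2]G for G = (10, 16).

(16, 20)

tangent at (10, 16): λ = (3·10² + 0)/(2·16) ≡ 13/32. 32⁻¹ ≡ 9 (mod 41), so λ ≡ 13·9 ≡ 35.
  x = λ² - 10 - 10 = 1225 - 20 ≡ 16; y = λ·(10 - 16) - 16 ≡ 20. → (16, 20)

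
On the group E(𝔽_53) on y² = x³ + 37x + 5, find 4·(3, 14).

(9, 22)

Write Q = (3, 14).
Double-and-add on 4 = (100)₂. Start with Q = (3, 14) for the leading 1-bit.
double: tangent at (3, 14): λ = (3·3² + 37)/(2·14) ≡ 11/28. 28⁻¹ ≡ 36 (mod 53) since 28·36 = 1008 ≡ 1, so λ ≡ 11·36 ≡ 25.
  x = λ² - 3 - 3 = 625 - 6 ≡ 36; y = λ·(3 - 36) - 14 ≡ 9. → (36, 9)
double: tangent at (36, 9): λ = (3·36² + 37)/(2·9) ≡ 3/18. 18⁻¹ ≡ 3 (mod 53), so λ ≡ 3·3 ≡ 9.
  x = λ² - 36 - 36 = 81 - 72 ≡ 9; y = λ·(36 - 9) - 9 ≡ 22. → (9, 22)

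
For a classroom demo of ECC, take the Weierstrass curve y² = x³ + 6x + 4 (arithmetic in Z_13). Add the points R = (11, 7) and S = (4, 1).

(11, 7) + (4, 1). λ = (1 - 7)/(4 - 11) ≡ 7/6 mod 13. 6⁻¹ ≡ 11 (mod 13), so λ ≡ 12.
  x = λ² - 11 - 4 = 144 - 15 ≡ 12; y = λ·(11 - 12) - 7 ≡ 7. → (12, 7)

(12, 7)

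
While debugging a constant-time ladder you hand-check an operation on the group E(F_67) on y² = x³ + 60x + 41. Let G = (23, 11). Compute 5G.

Double-and-add on 5 = (101)₂. Start with G = (23, 11) for the leading 1-bit.
double: tangent at (23, 11): λ = (3·23² + 60)/(2·11) ≡ 39/22. 22⁻¹ ≡ 64 (mod 67), so λ ≡ 39·64 ≡ 17.
  x = λ² - 23 - 23 = 289 - 46 ≡ 42; y = λ·(23 - 42) - 11 ≡ 1. → (42, 1)
double: tangent at (42, 1): λ = (3·42² + 60)/(2·1) ≡ 59/2. 2⁻¹ ≡ 34 (mod 67), so λ ≡ 59·34 ≡ 63.
  x = λ² - 42 - 42 = 3969 - 84 ≡ 66; y = λ·(42 - 66) - 1 ≡ 28. → (66, 28)
add G: (66, 28) + (23, 11). λ = (11 - 28)/(23 - 66) ≡ 50/24 mod 67. 24⁻¹ ≡ 14 (mod 67), so λ ≡ 30.
  x = λ² - 66 - 23 = 900 - 89 ≡ 7; y = λ·(66 - 7) - 28 ≡ 0. → (7, 0)

(7, 0)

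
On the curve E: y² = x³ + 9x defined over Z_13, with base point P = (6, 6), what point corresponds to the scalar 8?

(1, 6)

Double-and-add on 8 = (1000)₂. Start with P = (6, 6) for the leading 1-bit.
double: tangent at (6, 6): λ = (3·6² + 9)/(2·6) ≡ 0/12. 12⁻¹ ≡ 12 (mod 13), so λ ≡ 0·12 ≡ 0.
  x = λ² - 6 - 6 = 0 - 12 ≡ 1; y = λ·(6 - 1) - 6 ≡ 7. → (1, 7)
double: tangent at (1, 7): λ = (3·1² + 9)/(2·7) ≡ 12/1. 1⁻¹ ≡ 1 (mod 13), so λ ≡ 12·1 ≡ 12.
  x = λ² - 1 - 1 = 144 - 2 ≡ 12; y = λ·(1 - 12) - 7 ≡ 4. → (12, 4)
double: tangent at (12, 4): λ = (3·12² + 9)/(2·4) ≡ 12/8. 8⁻¹ ≡ 5 (mod 13) since 8·5 = 40 ≡ 1, so λ ≡ 12·5 ≡ 8.
  x = λ² - 12 - 12 = 64 - 24 ≡ 1; y = λ·(12 - 1) - 4 ≡ 6. → (1, 6)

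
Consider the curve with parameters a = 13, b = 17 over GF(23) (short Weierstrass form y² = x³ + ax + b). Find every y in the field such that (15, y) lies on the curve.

x³ + 13x + 17 = 3587 ≡ 22 (mod 23).
22 is a non-residue mod 23; no y exists.

none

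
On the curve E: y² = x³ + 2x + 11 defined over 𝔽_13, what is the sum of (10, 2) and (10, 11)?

The two points share x = 10 and their y-coordinates satisfy 2 + 11 ≡ 0 (mod 13), so they are inverses. Their sum is O.

O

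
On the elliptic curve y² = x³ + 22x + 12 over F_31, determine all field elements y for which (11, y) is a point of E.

2, 29

x³ + 22x + 12 = 1585 ≡ 4 (mod 31).
Square roots of 4 mod 31: 2 and 29 (since 2² = 4 ≡ 4).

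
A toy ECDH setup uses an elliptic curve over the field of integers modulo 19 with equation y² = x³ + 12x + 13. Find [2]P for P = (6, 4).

(4, 7)

tangent at (6, 4): λ = (3·6² + 12)/(2·4) ≡ 6/8. 8⁻¹ ≡ 12 (mod 19), so λ ≡ 6·12 ≡ 15.
  x = λ² - 6 - 6 = 225 - 12 ≡ 4; y = λ·(6 - 4) - 4 ≡ 7. → (4, 7)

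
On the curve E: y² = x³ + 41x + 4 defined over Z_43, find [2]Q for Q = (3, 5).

tangent at (3, 5): λ = (3·3² + 41)/(2·5) ≡ 25/10. 10⁻¹ ≡ 13 (mod 43) since 10·13 = 130 ≡ 1, so λ ≡ 25·13 ≡ 24.
  x = λ² - 3 - 3 = 576 - 6 ≡ 11; y = λ·(3 - 11) - 5 ≡ 18. → (11, 18)

(11, 18)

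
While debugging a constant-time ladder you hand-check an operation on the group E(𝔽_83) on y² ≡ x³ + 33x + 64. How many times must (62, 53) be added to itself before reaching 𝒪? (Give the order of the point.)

12

2P: tangent at (62, 53): λ = (3·62² + 33)/(2·53) ≡ 28/23. 23⁻¹ ≡ 65 (mod 83), so λ ≡ 28·65 ≡ 77.
  x = λ² - 62 - 62 = 5929 - 124 ≡ 78; y = λ·(62 - 78) - 53 ≡ 43. → (78, 43)
3P: (78, 43) + (62, 53). λ = (53 - 43)/(62 - 78) ≡ 10/67 mod 83. 67⁻¹ ≡ 57 (mod 83), so λ ≡ 72.
  x = λ² - 78 - 62 = 5184 - 140 ≡ 64; y = λ·(78 - 64) - 43 ≡ 52. → (64, 52)
4P: (64, 52) + (62, 53). λ = (53 - 52)/(62 - 64) ≡ 1/81 mod 83. 81⁻¹ ≡ 41 (mod 83) since 81·41 = 3321 ≡ 1, so λ ≡ 41.
  x = λ² - 64 - 62 = 1681 - 126 ≡ 61; y = λ·(64 - 61) - 52 ≡ 71. → (61, 71)
5P: (61, 71) + (62, 53). λ = (53 - 71)/(62 - 61) ≡ 65/1 mod 83. 1⁻¹ ≡ 1 (mod 83), so λ ≡ 65.
  x = λ² - 61 - 62 = 4225 - 123 ≡ 35; y = λ·(61 - 35) - 71 ≡ 42. → (35, 42)
6P: (35, 42) + (62, 53). λ = (53 - 42)/(62 - 35) ≡ 11/27 mod 83. 27⁻¹ ≡ 40 (mod 83) since 27·40 = 1080 ≡ 1, so λ ≡ 25.
  x = λ² - 35 - 62 = 625 - 97 ≡ 30; y = λ·(35 - 30) - 42 ≡ 0. → (30, 0)
7P: (30, 0) + (62, 53). λ = (53 - 0)/(62 - 30) ≡ 53/32 mod 83. 32⁻¹ ≡ 13 (mod 83), so λ ≡ 25.
  x = λ² - 30 - 62 = 625 - 92 ≡ 35; y = λ·(30 - 35) - 0 ≡ 41. → (35, 41)
8P: (35, 41) + (62, 53). λ = (53 - 41)/(62 - 35) ≡ 12/27 mod 83. 27⁻¹ ≡ 40 (mod 83), so λ ≡ 65.
  x = λ² - 35 - 62 = 4225 - 97 ≡ 61; y = λ·(35 - 61) - 41 ≡ 12. → (61, 12)
9P: (61, 12) + (62, 53). λ = (53 - 12)/(62 - 61) ≡ 41/1 mod 83. 1⁻¹ ≡ 1 (mod 83), so λ ≡ 41.
  x = λ² - 61 - 62 = 1681 - 123 ≡ 64; y = λ·(61 - 64) - 12 ≡ 31. → (64, 31)
10P: (64, 31) + (62, 53). λ = (53 - 31)/(62 - 64) ≡ 22/81 mod 83. 81⁻¹ ≡ 41 (mod 83), so λ ≡ 72.
  x = λ² - 64 - 62 = 5184 - 126 ≡ 78; y = λ·(64 - 78) - 31 ≡ 40. → (78, 40)
11P: (78, 40) + (62, 53). λ = (53 - 40)/(62 - 78) ≡ 13/67 mod 83. 67⁻¹ ≡ 57 (mod 83) since 67·57 = 3819 ≡ 1, so λ ≡ 77.
  x = λ² - 78 - 62 = 5929 - 140 ≡ 62; y = λ·(78 - 62) - 40 ≡ 30. → (62, 30)
12P: (62, 30) + (62, 53): same x and y₁ ≡ -y₂, so the sum is 𝒪.
12P = 𝒪, so the order is 12.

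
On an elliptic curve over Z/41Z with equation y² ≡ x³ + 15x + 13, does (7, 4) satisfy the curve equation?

y² = 4² ≡ 16; x³ + 15x + 13 = 461 ≡ 10 (mod 41). 16 ≠ 10.

no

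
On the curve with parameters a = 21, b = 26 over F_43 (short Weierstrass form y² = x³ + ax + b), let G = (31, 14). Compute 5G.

(38, 22)

Repeated addition: build up to 5G.
2G: tangent at (31, 14): λ = (3·31² + 21)/(2·14) ≡ 23/28. 28⁻¹ ≡ 20 (mod 43), so λ ≡ 23·20 ≡ 30.
  x = λ² - 31 - 31 = 900 - 62 ≡ 21; y = λ·(31 - 21) - 14 ≡ 28. → (21, 28)
3G: (21, 28) + (31, 14). λ = (14 - 28)/(31 - 21) ≡ 29/10 mod 43. 10⁻¹ ≡ 13 (mod 43) since 10·13 = 130 ≡ 1, so λ ≡ 33.
  x = λ² - 21 - 31 = 1089 - 52 ≡ 5; y = λ·(21 - 5) - 28 ≡ 27. → (5, 27)
4G: (5, 27) + (31, 14). λ = (14 - 27)/(31 - 5) ≡ 30/26 mod 43. 26⁻¹ ≡ 5 (mod 43), so λ ≡ 21.
  x = λ² - 5 - 31 = 441 - 36 ≡ 18; y = λ·(5 - 18) - 27 ≡ 1. → (18, 1)
5G: (18, 1) + (31, 14). λ = (14 - 1)/(31 - 18) ≡ 13/13 mod 43. 13⁻¹ ≡ 10 (mod 43), so λ ≡ 1.
  x = λ² - 18 - 31 = 1 - 49 ≡ 38; y = λ·(18 - 38) - 1 ≡ 22. → (38, 22)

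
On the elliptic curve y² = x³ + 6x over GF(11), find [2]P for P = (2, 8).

(5, 1)

tangent at (2, 8): λ = (3·2² + 6)/(2·8) ≡ 7/5. 5⁻¹ ≡ 9 (mod 11), so λ ≡ 7·9 ≡ 8.
  x = λ² - 2 - 2 = 64 - 4 ≡ 5; y = λ·(2 - 5) - 8 ≡ 1. → (5, 1)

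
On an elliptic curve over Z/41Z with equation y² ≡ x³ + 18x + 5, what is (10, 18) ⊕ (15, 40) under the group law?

(10, 18) + (15, 40). λ = (40 - 18)/(15 - 10) ≡ 22/5 mod 41. 5⁻¹ ≡ 33 (mod 41), so λ ≡ 29.
  x = λ² - 10 - 15 = 841 - 25 ≡ 37; y = λ·(10 - 37) - 18 ≡ 19. → (37, 19)

(37, 19)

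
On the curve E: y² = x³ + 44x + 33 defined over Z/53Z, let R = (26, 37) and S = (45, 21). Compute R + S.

(26, 37) + (45, 21). λ = (21 - 37)/(45 - 26) ≡ 37/19 mod 53. 19⁻¹ ≡ 14 (mod 53) since 19·14 = 266 ≡ 1, so λ ≡ 41.
  x = λ² - 26 - 45 = 1681 - 71 ≡ 20; y = λ·(26 - 20) - 37 ≡ 50. → (20, 50)

(20, 50)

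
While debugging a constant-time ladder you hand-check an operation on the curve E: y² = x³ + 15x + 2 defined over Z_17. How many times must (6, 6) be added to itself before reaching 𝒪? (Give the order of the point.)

7

2P: tangent at (6, 6): λ = (3·6² + 15)/(2·6) ≡ 4/12. 12⁻¹ ≡ 10 (mod 17), so λ ≡ 4·10 ≡ 6.
  x = λ² - 6 - 6 = 36 - 12 ≡ 7; y = λ·(6 - 7) - 6 ≡ 5. → (7, 5)
3P: (7, 5) + (6, 6). λ = (6 - 5)/(6 - 7) ≡ 1/16 mod 17. 16⁻¹ ≡ 16 (mod 17) since 16·16 = 256 ≡ 1, so λ ≡ 16.
  x = λ² - 7 - 6 = 256 - 13 ≡ 5; y = λ·(7 - 5) - 5 ≡ 10. → (5, 10)
4P: (5, 10) + (6, 6). λ = (6 - 10)/(6 - 5) ≡ 13/1 mod 17. 1⁻¹ ≡ 1 (mod 17), so λ ≡ 13.
  x = λ² - 5 - 6 = 169 - 11 ≡ 5; y = λ·(5 - 5) - 10 ≡ 7. → (5, 7)
5P: (5, 7) + (6, 6). λ = (6 - 7)/(6 - 5) ≡ 16/1 mod 17. 1⁻¹ ≡ 1 (mod 17), so λ ≡ 16.
  x = λ² - 5 - 6 = 256 - 11 ≡ 7; y = λ·(5 - 7) - 7 ≡ 12. → (7, 12)
6P: (7, 12) + (6, 6). λ = (6 - 12)/(6 - 7) ≡ 11/16 mod 17. 16⁻¹ ≡ 16 (mod 17) since 16·16 = 256 ≡ 1, so λ ≡ 6.
  x = λ² - 7 - 6 = 36 - 13 ≡ 6; y = λ·(7 - 6) - 12 ≡ 11. → (6, 11)
7P: (6, 11) + (6, 6): same x and y₁ ≡ -y₂, so the sum is 𝒪.
7P = 𝒪, so the order is 7.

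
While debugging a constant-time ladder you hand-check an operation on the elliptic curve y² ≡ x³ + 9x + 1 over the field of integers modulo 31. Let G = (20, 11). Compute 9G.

Repeated addition: build up to 9G.
2G: tangent at (20, 11): λ = (3·20² + 9)/(2·11) ≡ 0/22. 22⁻¹ ≡ 24 (mod 31), so λ ≡ 0·24 ≡ 0.
  x = λ² - 20 - 20 = 0 - 40 ≡ 22; y = λ·(20 - 22) - 11 ≡ 20. → (22, 20)
3G: (22, 20) + (20, 11). λ = (11 - 20)/(20 - 22) ≡ 22/29 mod 31. 29⁻¹ ≡ 15 (mod 31), so λ ≡ 20.
  x = λ² - 22 - 20 = 400 - 42 ≡ 17; y = λ·(22 - 17) - 20 ≡ 18. → (17, 18)
4G: (17, 18) + (20, 11). λ = (11 - 18)/(20 - 17) ≡ 24/3 mod 31. 3⁻¹ ≡ 21 (mod 31), so λ ≡ 8.
  x = λ² - 17 - 20 = 64 - 37 ≡ 27; y = λ·(17 - 27) - 18 ≡ 26. → (27, 26)
5G: (27, 26) + (20, 11). λ = (11 - 26)/(20 - 27) ≡ 16/24 mod 31. 24⁻¹ ≡ 22 (mod 31), so λ ≡ 11.
  x = λ² - 27 - 20 = 121 - 47 ≡ 12; y = λ·(27 - 12) - 26 ≡ 15. → (12, 15)
6G: (12, 15) + (20, 11). λ = (11 - 15)/(20 - 12) ≡ 27/8 mod 31. 8⁻¹ ≡ 4 (mod 31), so λ ≡ 15.
  x = λ² - 12 - 20 = 225 - 32 ≡ 7; y = λ·(12 - 7) - 15 ≡ 29. → (7, 29)
7G: (7, 29) + (20, 11). λ = (11 - 29)/(20 - 7) ≡ 13/13 mod 31. 13⁻¹ ≡ 12 (mod 31), so λ ≡ 1.
  x = λ² - 7 - 20 = 1 - 27 ≡ 5; y = λ·(7 - 5) - 29 ≡ 4. → (5, 4)
8G: (5, 4) + (20, 11). λ = (11 - 4)/(20 - 5) ≡ 7/15 mod 31. 15⁻¹ ≡ 29 (mod 31), so λ ≡ 17.
  x = λ² - 5 - 20 = 289 - 25 ≡ 16; y = λ·(5 - 16) - 4 ≡ 26. → (16, 26)
9G: (16, 26) + (20, 11). λ = (11 - 26)/(20 - 16) ≡ 16/4 mod 31. 4⁻¹ ≡ 8 (mod 31), so λ ≡ 4.
  x = λ² - 16 - 20 = 16 - 36 ≡ 11; y = λ·(16 - 11) - 26 ≡ 25. → (11, 25)

(11, 25)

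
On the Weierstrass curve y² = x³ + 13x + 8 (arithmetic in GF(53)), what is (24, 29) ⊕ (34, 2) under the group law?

(24, 29) + (34, 2). λ = (2 - 29)/(34 - 24) ≡ 26/10 mod 53. 10⁻¹ ≡ 16 (mod 53), so λ ≡ 45.
  x = λ² - 24 - 34 = 2025 - 58 ≡ 6; y = λ·(24 - 6) - 29 ≡ 39. → (6, 39)

(6, 39)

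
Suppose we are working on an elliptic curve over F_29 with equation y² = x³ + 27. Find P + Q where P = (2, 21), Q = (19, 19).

(4, 27)

(2, 21) + (19, 19). λ = (19 - 21)/(19 - 2) ≡ 27/17 mod 29. 17⁻¹ ≡ 12 (mod 29) since 17·12 = 204 ≡ 1, so λ ≡ 5.
  x = λ² - 2 - 19 = 25 - 21 ≡ 4; y = λ·(2 - 4) - 21 ≡ 27. → (4, 27)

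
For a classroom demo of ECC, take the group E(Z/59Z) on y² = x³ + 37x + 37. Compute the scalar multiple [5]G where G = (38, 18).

(34, 19)

Double-and-add on 5 = (101)₂. Start with G = (38, 18) for the leading 1-bit.
double: tangent at (38, 18): λ = (3·38² + 37)/(2·18) ≡ 3/36. 36⁻¹ ≡ 41 (mod 59), so λ ≡ 3·41 ≡ 5.
  x = λ² - 38 - 38 = 25 - 76 ≡ 8; y = λ·(38 - 8) - 18 ≡ 14. → (8, 14)
double: tangent at (8, 14): λ = (3·8² + 37)/(2·14) ≡ 52/28. 28⁻¹ ≡ 19 (mod 59), so λ ≡ 52·19 ≡ 44.
  x = λ² - 8 - 8 = 1936 - 16 ≡ 32; y = λ·(8 - 32) - 14 ≡ 51. → (32, 51)
add G: (32, 51) + (38, 18). λ = (18 - 51)/(38 - 32) ≡ 26/6 mod 59. 6⁻¹ ≡ 10 (mod 59) since 6·10 = 60 ≡ 1, so λ ≡ 24.
  x = λ² - 32 - 38 = 576 - 70 ≡ 34; y = λ·(32 - 34) - 51 ≡ 19. → (34, 19)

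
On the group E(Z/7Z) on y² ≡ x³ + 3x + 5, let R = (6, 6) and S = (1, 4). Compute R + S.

(6, 6) + (1, 4). λ = (4 - 6)/(1 - 6) ≡ 5/2 mod 7. 2⁻¹ ≡ 4 (mod 7), so λ ≡ 6.
  x = λ² - 6 - 1 = 36 - 7 ≡ 1; y = λ·(6 - 1) - 6 ≡ 3. → (1, 3)

(1, 3)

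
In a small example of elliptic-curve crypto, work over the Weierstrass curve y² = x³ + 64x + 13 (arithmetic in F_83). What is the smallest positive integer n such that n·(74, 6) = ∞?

2P: tangent at (74, 6): λ = (3·74² + 64)/(2·6) ≡ 58/12. 12⁻¹ ≡ 7 (mod 83) since 12·7 = 84 ≡ 1, so λ ≡ 58·7 ≡ 74.
  x = λ² - 74 - 74 = 5476 - 148 ≡ 16; y = λ·(74 - 16) - 6 ≡ 53. → (16, 53)
3P: (16, 53) + (74, 6). λ = (6 - 53)/(74 - 16) ≡ 36/58 mod 83. 58⁻¹ ≡ 73 (mod 83) since 58·73 = 4234 ≡ 1, so λ ≡ 55.
  x = λ² - 16 - 74 = 3025 - 90 ≡ 30; y = λ·(16 - 30) - 53 ≡ 7. → (30, 7)
4P: (30, 7) + (74, 6). λ = (6 - 7)/(74 - 30) ≡ 82/44 mod 83. 44⁻¹ ≡ 17 (mod 83), so λ ≡ 66.
  x = λ² - 30 - 74 = 4356 - 104 ≡ 19; y = λ·(30 - 19) - 7 ≡ 55. → (19, 55)
5P: (19, 55) + (74, 6). λ = (6 - 55)/(74 - 19) ≡ 34/55 mod 83. 55⁻¹ ≡ 80 (mod 83), so λ ≡ 64.
  x = λ² - 19 - 74 = 4096 - 93 ≡ 19; y = λ·(19 - 19) - 55 ≡ 28. → (19, 28)
6P: (19, 28) + (74, 6). λ = (6 - 28)/(74 - 19) ≡ 61/55 mod 83. 55⁻¹ ≡ 80 (mod 83) since 55·80 = 4400 ≡ 1, so λ ≡ 66.
  x = λ² - 19 - 74 = 4356 - 93 ≡ 30; y = λ·(19 - 30) - 28 ≡ 76. → (30, 76)
7P: (30, 76) + (74, 6). λ = (6 - 76)/(74 - 30) ≡ 13/44 mod 83. 44⁻¹ ≡ 17 (mod 83), so λ ≡ 55.
  x = λ² - 30 - 74 = 3025 - 104 ≡ 16; y = λ·(30 - 16) - 76 ≡ 30. → (16, 30)
8P: (16, 30) + (74, 6). λ = (6 - 30)/(74 - 16) ≡ 59/58 mod 83. 58⁻¹ ≡ 73 (mod 83), so λ ≡ 74.
  x = λ² - 16 - 74 = 5476 - 90 ≡ 74; y = λ·(16 - 74) - 30 ≡ 77. → (74, 77)
9P: (74, 77) + (74, 6): same x and y₁ ≡ -y₂, so the sum is ∞.
9P = ∞, so the order is 9.

9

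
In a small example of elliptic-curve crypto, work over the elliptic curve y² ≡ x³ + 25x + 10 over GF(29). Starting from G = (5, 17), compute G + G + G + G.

Repeated addition: build up to 4G.
2G: tangent at (5, 17): λ = (3·5² + 25)/(2·17) ≡ 13/5. 5⁻¹ ≡ 6 (mod 29) since 5·6 = 30 ≡ 1, so λ ≡ 13·6 ≡ 20.
  x = λ² - 5 - 5 = 400 - 10 ≡ 13; y = λ·(5 - 13) - 17 ≡ 26. → (13, 26)
3G: (13, 26) + (5, 17). λ = (17 - 26)/(5 - 13) ≡ 20/21 mod 29. 21⁻¹ ≡ 18 (mod 29) since 21·18 = 378 ≡ 1, so λ ≡ 12.
  x = λ² - 13 - 5 = 144 - 18 ≡ 10; y = λ·(13 - 10) - 26 ≡ 10. → (10, 10)
4G: (10, 10) + (5, 17). λ = (17 - 10)/(5 - 10) ≡ 7/24 mod 29. 24⁻¹ ≡ 23 (mod 29) since 24·23 = 552 ≡ 1, so λ ≡ 16.
  x = λ² - 10 - 5 = 256 - 15 ≡ 9; y = λ·(10 - 9) - 10 ≡ 6. → (9, 6)

(9, 6)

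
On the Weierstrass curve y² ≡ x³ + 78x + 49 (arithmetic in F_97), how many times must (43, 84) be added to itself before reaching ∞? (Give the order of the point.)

2P: tangent at (43, 84): λ = (3·43² + 78)/(2·84) ≡ 96/71. 71⁻¹ ≡ 41 (mod 97) since 71·41 = 2911 ≡ 1, so λ ≡ 96·41 ≡ 56.
  x = λ² - 43 - 43 = 3136 - 86 ≡ 43; y = λ·(43 - 43) - 84 ≡ 13. → (43, 13)
3P: (43, 13) + (43, 84): same x and y₁ ≡ -y₂, so the sum is ∞.
3P = ∞, so the order is 3.

3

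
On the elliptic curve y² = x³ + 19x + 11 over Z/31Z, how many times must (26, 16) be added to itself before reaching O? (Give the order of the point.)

2P: tangent at (26, 16): λ = (3·26² + 19)/(2·16) ≡ 1/1. 1⁻¹ ≡ 1 (mod 31) since 1·1 = 1 ≡ 1, so λ ≡ 1·1 ≡ 1.
  x = λ² - 26 - 26 = 1 - 52 ≡ 11; y = λ·(26 - 11) - 16 ≡ 30. → (11, 30)
3P: (11, 30) + (26, 16). λ = (16 - 30)/(26 - 11) ≡ 17/15 mod 31. 15⁻¹ ≡ 29 (mod 31) since 15·29 = 435 ≡ 1, so λ ≡ 28.
  x = λ² - 11 - 26 = 784 - 37 ≡ 3; y = λ·(11 - 3) - 30 ≡ 8. → (3, 8)
4P: (3, 8) + (26, 16). λ = (16 - 8)/(26 - 3) ≡ 8/23 mod 31. 23⁻¹ ≡ 27 (mod 31) since 23·27 = 621 ≡ 1, so λ ≡ 30.
  x = λ² - 3 - 26 = 900 - 29 ≡ 3; y = λ·(3 - 3) - 8 ≡ 23. → (3, 23)
5P: (3, 23) + (26, 16). λ = (16 - 23)/(26 - 3) ≡ 24/23 mod 31. 23⁻¹ ≡ 27 (mod 31) since 23·27 = 621 ≡ 1, so λ ≡ 28.
  x = λ² - 3 - 26 = 784 - 29 ≡ 11; y = λ·(3 - 11) - 23 ≡ 1. → (11, 1)
6P: (11, 1) + (26, 16). λ = (16 - 1)/(26 - 11) ≡ 15/15 mod 31. 15⁻¹ ≡ 29 (mod 31), so λ ≡ 1.
  x = λ² - 11 - 26 = 1 - 37 ≡ 26; y = λ·(11 - 26) - 1 ≡ 15. → (26, 15)
7P: (26, 15) + (26, 16): same x and y₁ ≡ -y₂, so the sum is O.
7P = O, so the order is 7.

7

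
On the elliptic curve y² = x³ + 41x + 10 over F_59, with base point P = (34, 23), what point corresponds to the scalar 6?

(13, 12)

Double-and-add on 6 = (110)₂. Start with P = (34, 23) for the leading 1-bit.
double: tangent at (34, 23): λ = (3·34² + 41)/(2·23) ≡ 28/46. 46⁻¹ ≡ 9 (mod 59) since 46·9 = 414 ≡ 1, so λ ≡ 28·9 ≡ 16.
  x = λ² - 34 - 34 = 256 - 68 ≡ 11; y = λ·(34 - 11) - 23 ≡ 50. → (11, 50)
add P: (11, 50) + (34, 23). λ = (23 - 50)/(34 - 11) ≡ 32/23 mod 59. 23⁻¹ ≡ 18 (mod 59), so λ ≡ 45.
  x = λ² - 11 - 34 = 2025 - 45 ≡ 33; y = λ·(11 - 33) - 50 ≡ 22. → (33, 22)
double: tangent at (33, 22): λ = (3·33² + 41)/(2·22) ≡ 4/44. 44⁻¹ ≡ 55 (mod 59), so λ ≡ 4·55 ≡ 43.
  x = λ² - 33 - 33 = 1849 - 66 ≡ 13; y = λ·(33 - 13) - 22 ≡ 12. → (13, 12)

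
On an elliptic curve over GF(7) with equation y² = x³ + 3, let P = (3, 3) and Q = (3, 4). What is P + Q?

O

The two points share x = 3 and their y-coordinates satisfy 3 + 4 ≡ 0 (mod 7), so they are inverses. Their sum is the point at infinity.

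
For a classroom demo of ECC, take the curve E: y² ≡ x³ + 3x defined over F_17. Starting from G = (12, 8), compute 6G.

Repeated addition: build up to 6G.
2G: tangent at (12, 8): λ = (3·12² + 3)/(2·8) ≡ 10/16. 16⁻¹ ≡ 16 (mod 17), so λ ≡ 10·16 ≡ 7.
  x = λ² - 12 - 12 = 49 - 24 ≡ 8; y = λ·(12 - 8) - 8 ≡ 3. → (8, 3)
3G: (8, 3) + (12, 8). λ = (8 - 3)/(12 - 8) ≡ 5/4 mod 17. 4⁻¹ ≡ 13 (mod 17) since 4·13 = 52 ≡ 1, so λ ≡ 14.
  x = λ² - 8 - 12 = 196 - 20 ≡ 6; y = λ·(8 - 6) - 3 ≡ 8. → (6, 8)
4G: (6, 8) + (12, 8). λ = (8 - 8)/(12 - 6) ≡ 0/6 mod 17. 6⁻¹ ≡ 3 (mod 17) since 6·3 = 18 ≡ 1, so λ ≡ 0.
  x = λ² - 6 - 12 = 0 - 18 ≡ 16; y = λ·(6 - 16) - 8 ≡ 9. → (16, 9)
5G: (16, 9) + (12, 8). λ = (8 - 9)/(12 - 16) ≡ 16/13 mod 17. 13⁻¹ ≡ 4 (mod 17), so λ ≡ 13.
  x = λ² - 16 - 12 = 169 - 28 ≡ 5; y = λ·(16 - 5) - 9 ≡ 15. → (5, 15)
6G: (5, 15) + (12, 8). λ = (8 - 15)/(12 - 5) ≡ 10/7 mod 17. 7⁻¹ ≡ 5 (mod 17) since 7·5 = 35 ≡ 1, so λ ≡ 16.
  x = λ² - 5 - 12 = 256 - 17 ≡ 1; y = λ·(5 - 1) - 15 ≡ 15. → (1, 15)

(1, 15)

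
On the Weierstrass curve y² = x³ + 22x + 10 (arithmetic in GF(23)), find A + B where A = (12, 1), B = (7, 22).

(12, 1) + (7, 22). λ = (22 - 1)/(7 - 12) ≡ 21/18 mod 23. 18⁻¹ ≡ 9 (mod 23), so λ ≡ 5.
  x = λ² - 12 - 7 = 25 - 19 ≡ 6; y = λ·(12 - 6) - 1 ≡ 6. → (6, 6)

(6, 6)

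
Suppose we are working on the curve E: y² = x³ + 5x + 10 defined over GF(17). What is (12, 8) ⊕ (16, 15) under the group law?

(12, 8) + (16, 15). λ = (15 - 8)/(16 - 12) ≡ 7/4 mod 17. 4⁻¹ ≡ 13 (mod 17), so λ ≡ 6.
  x = λ² - 12 - 16 = 36 - 28 ≡ 8; y = λ·(12 - 8) - 8 ≡ 16. → (8, 16)

(8, 16)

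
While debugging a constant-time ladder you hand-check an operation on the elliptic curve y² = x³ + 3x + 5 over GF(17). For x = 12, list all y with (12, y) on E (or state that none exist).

x³ + 3x + 5 = 1769 ≡ 1 (mod 17).
Square roots of 1 mod 17: 1 and 16 (since 1² = 1 ≡ 1).

1, 16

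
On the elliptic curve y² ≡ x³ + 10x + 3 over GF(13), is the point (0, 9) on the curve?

yes

y² = 9² ≡ 3; x³ + 10x + 3 = 3 ≡ 3 (mod 13). 3 = 3.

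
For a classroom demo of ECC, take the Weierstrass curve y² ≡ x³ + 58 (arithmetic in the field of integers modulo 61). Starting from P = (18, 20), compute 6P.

O

Double-and-add on 6 = (110)₂. Start with P = (18, 20) for the leading 1-bit.
double: tangent at (18, 20): λ = (3·18² + 0)/(2·20) ≡ 57/40. 40⁻¹ ≡ 29 (mod 61), so λ ≡ 57·29 ≡ 6.
  x = λ² - 18 - 18 = 36 - 36 ≡ 0; y = λ·(18 - 0) - 20 ≡ 27. → (0, 27)
add P: (0, 27) + (18, 20). λ = (20 - 27)/(18 - 0) ≡ 54/18 mod 61. 18⁻¹ ≡ 17 (mod 61), so λ ≡ 3.
  x = λ² - 0 - 18 = 9 - 18 ≡ 52; y = λ·(0 - 52) - 27 ≡ 0. → (52, 0)
double: (52, 0) + (52, 0): same x and y₁ ≡ -y₂, so the sum is the point at infinity.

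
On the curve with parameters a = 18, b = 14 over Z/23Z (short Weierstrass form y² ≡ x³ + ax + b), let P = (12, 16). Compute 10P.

(8, 7)

Double-and-add on 10 = (1010)₂. Start with P = (12, 16) for the leading 1-bit.
double: tangent at (12, 16): λ = (3·12² + 18)/(2·16) ≡ 13/9. 9⁻¹ ≡ 18 (mod 23), so λ ≡ 13·18 ≡ 4.
  x = λ² - 12 - 12 = 16 - 24 ≡ 15; y = λ·(12 - 15) - 16 ≡ 18. → (15, 18)
double: tangent at (15, 18): λ = (3·15² + 18)/(2·18) ≡ 3/13. 13⁻¹ ≡ 16 (mod 23) since 13·16 = 208 ≡ 1, so λ ≡ 3·16 ≡ 2.
  x = λ² - 15 - 15 = 4 - 30 ≡ 20; y = λ·(15 - 20) - 18 ≡ 18. → (20, 18)
add P: (20, 18) + (12, 16). λ = (16 - 18)/(12 - 20) ≡ 21/15 mod 23. 15⁻¹ ≡ 20 (mod 23), so λ ≡ 6.
  x = λ² - 20 - 12 = 36 - 32 ≡ 4; y = λ·(20 - 4) - 18 ≡ 9. → (4, 9)
double: tangent at (4, 9): λ = (3·4² + 18)/(2·9) ≡ 20/18. 18⁻¹ ≡ 9 (mod 23) since 18·9 = 162 ≡ 1, so λ ≡ 20·9 ≡ 19.
  x = λ² - 4 - 4 = 361 - 8 ≡ 8; y = λ·(4 - 8) - 9 ≡ 7. → (8, 7)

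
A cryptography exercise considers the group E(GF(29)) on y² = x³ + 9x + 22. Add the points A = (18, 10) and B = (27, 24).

(19, 11)

(18, 10) + (27, 24). λ = (24 - 10)/(27 - 18) ≡ 14/9 mod 29. 9⁻¹ ≡ 13 (mod 29), so λ ≡ 8.
  x = λ² - 18 - 27 = 64 - 45 ≡ 19; y = λ·(18 - 19) - 10 ≡ 11. → (19, 11)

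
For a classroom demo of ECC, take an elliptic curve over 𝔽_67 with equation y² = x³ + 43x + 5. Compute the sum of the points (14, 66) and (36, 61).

(14, 66) + (36, 61). λ = (61 - 66)/(36 - 14) ≡ 62/22 mod 67. 22⁻¹ ≡ 64 (mod 67), so λ ≡ 15.
  x = λ² - 14 - 36 = 225 - 50 ≡ 41; y = λ·(14 - 41) - 66 ≡ 65. → (41, 65)

(41, 65)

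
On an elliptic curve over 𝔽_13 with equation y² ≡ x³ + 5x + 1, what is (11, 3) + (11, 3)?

(3, 11)

tangent at (11, 3): λ = (3·11² + 5)/(2·3) ≡ 4/6. 6⁻¹ ≡ 11 (mod 13), so λ ≡ 4·11 ≡ 5.
  x = λ² - 11 - 11 = 25 - 22 ≡ 3; y = λ·(11 - 3) - 3 ≡ 11. → (3, 11)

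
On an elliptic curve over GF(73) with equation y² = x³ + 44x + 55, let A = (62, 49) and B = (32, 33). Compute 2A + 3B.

(16, 16)

First 2A:
Repeated addition: build up to 2A.
2A: tangent at (62, 49): λ = (3·62² + 44)/(2·49) ≡ 42/25. 25⁻¹ ≡ 38 (mod 73), so λ ≡ 42·38 ≡ 63.
  x = λ² - 62 - 62 = 3969 - 124 ≡ 49; y = λ·(62 - 49) - 49 ≡ 40. → (49, 40)
2A = (49, 40).
Next 3B:
Repeated addition: build up to 3B.
2B: tangent at (32, 33): λ = (3·32² + 44)/(2·33) ≡ 50/66. 66⁻¹ ≡ 52 (mod 73), so λ ≡ 50·52 ≡ 45.
  x = λ² - 32 - 32 = 2025 - 64 ≡ 63; y = λ·(32 - 63) - 33 ≡ 32. → (63, 32)
3B: (63, 32) + (32, 33). λ = (33 - 32)/(32 - 63) ≡ 1/42 mod 73. 42⁻¹ ≡ 40 (mod 73) since 42·40 = 1680 ≡ 1, so λ ≡ 40.
  x = λ² - 63 - 32 = 1600 - 95 ≡ 45; y = λ·(63 - 45) - 32 ≡ 31. → (45, 31)
3B = (45, 31).
Finally 2A + 3B:
(49, 40) + (45, 31). λ = (31 - 40)/(45 - 49) ≡ 64/69 mod 73. 69⁻¹ ≡ 18 (mod 73) since 69·18 = 1242 ≡ 1, so λ ≡ 57.
  x = λ² - 49 - 45 = 3249 - 94 ≡ 16; y = λ·(49 - 16) - 40 ≡ 16. → (16, 16)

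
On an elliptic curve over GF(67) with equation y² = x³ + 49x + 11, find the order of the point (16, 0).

2

2P: (16, 0) + (16, 0): same x and y₁ ≡ -y₂, so the sum is ∞.
2P = ∞, so the order is 2.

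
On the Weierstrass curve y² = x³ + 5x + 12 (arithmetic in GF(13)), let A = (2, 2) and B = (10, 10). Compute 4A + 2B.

O

First 4A:
Repeated addition: build up to 4A.
2A: tangent at (2, 2): λ = (3·2² + 5)/(2·2) ≡ 4/4. 4⁻¹ ≡ 10 (mod 13), so λ ≡ 4·10 ≡ 1.
  x = λ² - 2 - 2 = 1 - 4 ≡ 10; y = λ·(2 - 10) - 2 ≡ 3. → (10, 3)
3A: (10, 3) + (2, 2). λ = (2 - 3)/(2 - 10) ≡ 12/5 mod 13. 5⁻¹ ≡ 8 (mod 13), so λ ≡ 5.
  x = λ² - 10 - 2 = 25 - 12 ≡ 0; y = λ·(10 - 0) - 3 ≡ 8. → (0, 8)
4A: (0, 8) + (2, 2). λ = (2 - 8)/(2 - 0) ≡ 7/2 mod 13. 2⁻¹ ≡ 7 (mod 13) since 2·7 = 14 ≡ 1, so λ ≡ 10.
  x = λ² - 0 - 2 = 100 - 2 ≡ 7; y = λ·(0 - 7) - 8 ≡ 0. → (7, 0)
4A = (7, 0).
Next 2B:
Repeated addition: build up to 2B.
2B: tangent at (10, 10): λ = (3·10² + 5)/(2·10) ≡ 6/7. 7⁻¹ ≡ 2 (mod 13), so λ ≡ 6·2 ≡ 12.
  x = λ² - 10 - 10 = 144 - 20 ≡ 7; y = λ·(10 - 7) - 10 ≡ 0. → (7, 0)
2B = (7, 0).
Finally 4A + 2B:
(7, 0) + (7, 0): same x and y₁ ≡ -y₂, so the sum is 𝒪.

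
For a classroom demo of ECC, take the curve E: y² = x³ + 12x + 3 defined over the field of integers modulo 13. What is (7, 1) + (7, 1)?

tangent at (7, 1): λ = (3·7² + 12)/(2·1) ≡ 3/2. 2⁻¹ ≡ 7 (mod 13), so λ ≡ 3·7 ≡ 8.
  x = λ² - 7 - 7 = 64 - 14 ≡ 11; y = λ·(7 - 11) - 1 ≡ 6. → (11, 6)

(11, 6)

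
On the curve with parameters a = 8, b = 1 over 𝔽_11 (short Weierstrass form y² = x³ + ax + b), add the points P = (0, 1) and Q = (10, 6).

(4, 8)

(0, 1) + (10, 6). λ = (6 - 1)/(10 - 0) ≡ 5/10 mod 11. 10⁻¹ ≡ 10 (mod 11) since 10·10 = 100 ≡ 1, so λ ≡ 6.
  x = λ² - 0 - 10 = 36 - 10 ≡ 4; y = λ·(0 - 4) - 1 ≡ 8. → (4, 8)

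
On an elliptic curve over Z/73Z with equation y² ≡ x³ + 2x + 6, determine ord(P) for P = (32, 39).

2P: tangent at (32, 39): λ = (3·32² + 2)/(2·39) ≡ 8/5. 5⁻¹ ≡ 44 (mod 73), so λ ≡ 8·44 ≡ 60.
  x = λ² - 32 - 32 = 3600 - 64 ≡ 32; y = λ·(32 - 32) - 39 ≡ 34. → (32, 34)
3P: (32, 34) + (32, 39): same x and y₁ ≡ -y₂, so the sum is O.
3P = O, so the order is 3.

3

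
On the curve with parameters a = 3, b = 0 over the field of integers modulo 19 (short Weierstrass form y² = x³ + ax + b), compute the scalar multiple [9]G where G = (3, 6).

(3, 13)

Repeated addition: build up to 9G.
2G: tangent at (3, 6): λ = (3·3² + 3)/(2·6) ≡ 11/12. 12⁻¹ ≡ 8 (mod 19), so λ ≡ 11·8 ≡ 12.
  x = λ² - 3 - 3 = 144 - 6 ≡ 5; y = λ·(3 - 5) - 6 ≡ 8. → (5, 8)
3G: (5, 8) + (3, 6). λ = (6 - 8)/(3 - 5) ≡ 17/17 mod 19. 17⁻¹ ≡ 9 (mod 19), so λ ≡ 1.
  x = λ² - 5 - 3 = 1 - 8 ≡ 12; y = λ·(5 - 12) - 8 ≡ 4. → (12, 4)
4G: (12, 4) + (3, 6). λ = (6 - 4)/(3 - 12) ≡ 2/10 mod 19. 10⁻¹ ≡ 2 (mod 19), so λ ≡ 4.
  x = λ² - 12 - 3 = 16 - 15 ≡ 1; y = λ·(12 - 1) - 4 ≡ 2. → (1, 2)
5G: (1, 2) + (3, 6). λ = (6 - 2)/(3 - 1) ≡ 4/2 mod 19. 2⁻¹ ≡ 10 (mod 19) since 2·10 = 20 ≡ 1, so λ ≡ 2.
  x = λ² - 1 - 3 = 4 - 4 ≡ 0; y = λ·(1 - 0) - 2 ≡ 0. → (0, 0)
6G: (0, 0) + (3, 6). λ = (6 - 0)/(3 - 0) ≡ 6/3 mod 19. 3⁻¹ ≡ 13 (mod 19) since 3·13 = 39 ≡ 1, so λ ≡ 2.
  x = λ² - 0 - 3 = 4 - 3 ≡ 1; y = λ·(0 - 1) - 0 ≡ 17. → (1, 17)
7G: (1, 17) + (3, 6). λ = (6 - 17)/(3 - 1) ≡ 8/2 mod 19. 2⁻¹ ≡ 10 (mod 19), so λ ≡ 4.
  x = λ² - 1 - 3 = 16 - 4 ≡ 12; y = λ·(1 - 12) - 17 ≡ 15. → (12, 15)
8G: (12, 15) + (3, 6). λ = (6 - 15)/(3 - 12) ≡ 10/10 mod 19. 10⁻¹ ≡ 2 (mod 19), so λ ≡ 1.
  x = λ² - 12 - 3 = 1 - 15 ≡ 5; y = λ·(12 - 5) - 15 ≡ 11. → (5, 11)
9G: (5, 11) + (3, 6). λ = (6 - 11)/(3 - 5) ≡ 14/17 mod 19. 17⁻¹ ≡ 9 (mod 19) since 17·9 = 153 ≡ 1, so λ ≡ 12.
  x = λ² - 5 - 3 = 144 - 8 ≡ 3; y = λ·(5 - 3) - 11 ≡ 13. → (3, 13)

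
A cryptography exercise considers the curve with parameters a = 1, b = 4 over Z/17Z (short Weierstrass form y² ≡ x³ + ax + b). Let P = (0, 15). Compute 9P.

Repeated addition: build up to 9P.
2P: tangent at (0, 15): λ = (3·0² + 1)/(2·15) ≡ 1/13. 13⁻¹ ≡ 4 (mod 17), so λ ≡ 1·4 ≡ 4.
  x = λ² - 0 - 0 = 16 - 0 ≡ 16; y = λ·(0 - 16) - 15 ≡ 6. → (16, 6)
3P: (16, 6) + (0, 15). λ = (15 - 6)/(0 - 16) ≡ 9/1 mod 17. 1⁻¹ ≡ 1 (mod 17), so λ ≡ 9.
  x = λ² - 16 - 0 = 81 - 16 ≡ 14; y = λ·(16 - 14) - 6 ≡ 12. → (14, 12)
4P: (14, 12) + (0, 15). λ = (15 - 12)/(0 - 14) ≡ 3/3 mod 17. 3⁻¹ ≡ 6 (mod 17), so λ ≡ 1.
  x = λ² - 14 - 0 = 1 - 14 ≡ 4; y = λ·(14 - 4) - 12 ≡ 15. → (4, 15)
5P: (4, 15) + (0, 15). λ = (15 - 15)/(0 - 4) ≡ 0/13 mod 17. 13⁻¹ ≡ 4 (mod 17), so λ ≡ 0.
  x = λ² - 4 - 0 = 0 - 4 ≡ 13; y = λ·(4 - 13) - 15 ≡ 2. → (13, 2)
6P: (13, 2) + (0, 15). λ = (15 - 2)/(0 - 13) ≡ 13/4 mod 17. 4⁻¹ ≡ 13 (mod 17) since 4·13 = 52 ≡ 1, so λ ≡ 16.
  x = λ² - 13 - 0 = 256 - 13 ≡ 5; y = λ·(13 - 5) - 2 ≡ 7. → (5, 7)
7P: (5, 7) + (0, 15). λ = (15 - 7)/(0 - 5) ≡ 8/12 mod 17. 12⁻¹ ≡ 10 (mod 17) since 12·10 = 120 ≡ 1, so λ ≡ 12.
  x = λ² - 5 - 0 = 144 - 5 ≡ 3; y = λ·(5 - 3) - 7 ≡ 0. → (3, 0)
8P: (3, 0) + (0, 15). λ = (15 - 0)/(0 - 3) ≡ 15/14 mod 17. 14⁻¹ ≡ 11 (mod 17), so λ ≡ 12.
  x = λ² - 3 - 0 = 144 - 3 ≡ 5; y = λ·(3 - 5) - 0 ≡ 10. → (5, 10)
9P: (5, 10) + (0, 15). λ = (15 - 10)/(0 - 5) ≡ 5/12 mod 17. 12⁻¹ ≡ 10 (mod 17) since 12·10 = 120 ≡ 1, so λ ≡ 16.
  x = λ² - 5 - 0 = 256 - 5 ≡ 13; y = λ·(5 - 13) - 10 ≡ 15. → (13, 15)

(13, 15)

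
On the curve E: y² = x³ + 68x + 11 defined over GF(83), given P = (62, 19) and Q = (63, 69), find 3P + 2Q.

(0, 54)

First 3P:
Repeated addition: build up to 3P.
2P: tangent at (62, 19): λ = (3·62² + 68)/(2·19) ≡ 63/38. 38⁻¹ ≡ 59 (mod 83) since 38·59 = 2242 ≡ 1, so λ ≡ 63·59 ≡ 65.
  x = λ² - 62 - 62 = 4225 - 124 ≡ 34; y = λ·(62 - 34) - 19 ≡ 58. → (34, 58)
3P: (34, 58) + (62, 19). λ = (19 - 58)/(62 - 34) ≡ 44/28 mod 83. 28⁻¹ ≡ 3 (mod 83), so λ ≡ 49.
  x = λ² - 34 - 62 = 2401 - 96 ≡ 64; y = λ·(34 - 64) - 58 ≡ 49. → (64, 49)
3P = (64, 49).
Next 2Q:
Repeated addition: build up to 2Q.
2Q: tangent at (63, 69): λ = (3·63² + 68)/(2·69) ≡ 23/55. 55⁻¹ ≡ 80 (mod 83) since 55·80 = 4400 ≡ 1, so λ ≡ 23·80 ≡ 14.
  x = λ² - 63 - 63 = 196 - 126 ≡ 70; y = λ·(63 - 70) - 69 ≡ 82. → (70, 82)
2Q = (70, 82).
Finally 3P + 2Q:
(64, 49) + (70, 82). λ = (82 - 49)/(70 - 64) ≡ 33/6 mod 83. 6⁻¹ ≡ 14 (mod 83), so λ ≡ 47.
  x = λ² - 64 - 70 = 2209 - 134 ≡ 0; y = λ·(64 - 0) - 49 ≡ 54. → (0, 54)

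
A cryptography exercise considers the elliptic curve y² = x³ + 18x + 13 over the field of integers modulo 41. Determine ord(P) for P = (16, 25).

2P: tangent at (16, 25): λ = (3·16² + 18)/(2·25) ≡ 7/9. 9⁻¹ ≡ 32 (mod 41) since 9·32 = 288 ≡ 1, so λ ≡ 7·32 ≡ 19.
  x = λ² - 16 - 16 = 361 - 32 ≡ 1; y = λ·(16 - 1) - 25 ≡ 14. → (1, 14)
3P: (1, 14) + (16, 25). λ = (25 - 14)/(16 - 1) ≡ 11/15 mod 41. 15⁻¹ ≡ 11 (mod 41) since 15·11 = 165 ≡ 1, so λ ≡ 39.
  x = λ² - 1 - 16 = 1521 - 17 ≡ 28; y = λ·(1 - 28) - 14 ≡ 40. → (28, 40)
4P: (28, 40) + (16, 25). λ = (25 - 40)/(16 - 28) ≡ 26/29 mod 41. 29⁻¹ ≡ 17 (mod 41) since 29·17 = 493 ≡ 1, so λ ≡ 32.
  x = λ² - 28 - 16 = 1024 - 44 ≡ 37; y = λ·(28 - 37) - 40 ≡ 0. → (37, 0)
5P: (37, 0) + (16, 25). λ = (25 - 0)/(16 - 37) ≡ 25/20 mod 41. 20⁻¹ ≡ 39 (mod 41), so λ ≡ 32.
  x = λ² - 37 - 16 = 1024 - 53 ≡ 28; y = λ·(37 - 28) - 0 ≡ 1. → (28, 1)
6P: (28, 1) + (16, 25). λ = (25 - 1)/(16 - 28) ≡ 24/29 mod 41. 29⁻¹ ≡ 17 (mod 41) since 29·17 = 493 ≡ 1, so λ ≡ 39.
  x = λ² - 28 - 16 = 1521 - 44 ≡ 1; y = λ·(28 - 1) - 1 ≡ 27. → (1, 27)
7P: (1, 27) + (16, 25). λ = (25 - 27)/(16 - 1) ≡ 39/15 mod 41. 15⁻¹ ≡ 11 (mod 41) since 15·11 = 165 ≡ 1, so λ ≡ 19.
  x = λ² - 1 - 16 = 361 - 17 ≡ 16; y = λ·(1 - 16) - 27 ≡ 16. → (16, 16)
8P: (16, 16) + (16, 25): same x and y₁ ≡ -y₂, so the sum is ∞.
8P = ∞, so the order is 8.

8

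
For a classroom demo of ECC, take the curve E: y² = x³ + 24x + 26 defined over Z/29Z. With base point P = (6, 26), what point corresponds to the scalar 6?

(24, 10)

Repeated addition: build up to 6P.
2P: tangent at (6, 26): λ = (3·6² + 24)/(2·26) ≡ 16/23. 23⁻¹ ≡ 24 (mod 29) since 23·24 = 552 ≡ 1, so λ ≡ 16·24 ≡ 7.
  x = λ² - 6 - 6 = 49 - 12 ≡ 8; y = λ·(6 - 8) - 26 ≡ 18. → (8, 18)
3P: (8, 18) + (6, 26). λ = (26 - 18)/(6 - 8) ≡ 8/27 mod 29. 27⁻¹ ≡ 14 (mod 29) since 27·14 = 378 ≡ 1, so λ ≡ 25.
  x = λ² - 8 - 6 = 625 - 14 ≡ 2; y = λ·(8 - 2) - 18 ≡ 16. → (2, 16)
4P: (2, 16) + (6, 26). λ = (26 - 16)/(6 - 2) ≡ 10/4 mod 29. 4⁻¹ ≡ 22 (mod 29) since 4·22 = 88 ≡ 1, so λ ≡ 17.
  x = λ² - 2 - 6 = 289 - 8 ≡ 20; y = λ·(2 - 20) - 16 ≡ 26. → (20, 26)
5P: (20, 26) + (6, 26). λ = (26 - 26)/(6 - 20) ≡ 0/15 mod 29. 15⁻¹ ≡ 2 (mod 29), so λ ≡ 0.
  x = λ² - 20 - 6 = 0 - 26 ≡ 3; y = λ·(20 - 3) - 26 ≡ 3. → (3, 3)
6P: (3, 3) + (6, 26). λ = (26 - 3)/(6 - 3) ≡ 23/3 mod 29. 3⁻¹ ≡ 10 (mod 29) since 3·10 = 30 ≡ 1, so λ ≡ 27.
  x = λ² - 3 - 6 = 729 - 9 ≡ 24; y = λ·(3 - 24) - 3 ≡ 10. → (24, 10)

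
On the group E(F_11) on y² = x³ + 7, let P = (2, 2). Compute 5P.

Double-and-add on 5 = (101)₂. Start with P = (2, 2) for the leading 1-bit.
double: tangent at (2, 2): λ = (3·2² + 0)/(2·2) ≡ 1/4. 4⁻¹ ≡ 3 (mod 11), so λ ≡ 1·3 ≡ 3.
  x = λ² - 2 - 2 = 9 - 4 ≡ 5; y = λ·(2 - 5) - 2 ≡ 0. → (5, 0)
double: (5, 0) + (5, 0): same x and y₁ ≡ -y₂, so the sum is 𝒪.
add P: 𝒪 + (2, 2) = (2, 2) (identity).

(2, 2)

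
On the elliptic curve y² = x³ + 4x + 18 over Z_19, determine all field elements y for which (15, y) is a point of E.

none

x³ + 4x + 18 = 3453 ≡ 14 (mod 19).
14 is a non-residue mod 19; no y exists.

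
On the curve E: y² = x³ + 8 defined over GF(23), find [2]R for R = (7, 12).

tangent at (7, 12): λ = (3·7² + 0)/(2·12) ≡ 9/1. 1⁻¹ ≡ 1 (mod 23) since 1·1 = 1 ≡ 1, so λ ≡ 9·1 ≡ 9.
  x = λ² - 7 - 7 = 81 - 14 ≡ 21; y = λ·(7 - 21) - 12 ≡ 0. → (21, 0)

(21, 0)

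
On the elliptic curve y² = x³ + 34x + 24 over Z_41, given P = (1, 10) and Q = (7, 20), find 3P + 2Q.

(17, 29)

First 3P:
Repeated addition: build up to 3P.
2P: tangent at (1, 10): λ = (3·1² + 34)/(2·10) ≡ 37/20. 20⁻¹ ≡ 39 (mod 41), so λ ≡ 37·39 ≡ 8.
  x = λ² - 1 - 1 = 64 - 2 ≡ 21; y = λ·(1 - 21) - 10 ≡ 35. → (21, 35)
3P: (21, 35) + (1, 10). λ = (10 - 35)/(1 - 21) ≡ 16/21 mod 41. 21⁻¹ ≡ 2 (mod 41) since 21·2 = 42 ≡ 1, so λ ≡ 32.
  x = λ² - 21 - 1 = 1024 - 22 ≡ 18; y = λ·(21 - 18) - 35 ≡ 20. → (18, 20)
3P = (18, 20).
Next 2Q:
Repeated addition: build up to 2Q.
2Q: tangent at (7, 20): λ = (3·7² + 34)/(2·20) ≡ 17/40. 40⁻¹ ≡ 40 (mod 41), so λ ≡ 17·40 ≡ 24.
  x = λ² - 7 - 7 = 576 - 14 ≡ 29; y = λ·(7 - 29) - 20 ≡ 26. → (29, 26)
2Q = (29, 26).
Finally 3P + 2Q:
(18, 20) + (29, 26). λ = (26 - 20)/(29 - 18) ≡ 6/11 mod 41. 11⁻¹ ≡ 15 (mod 41) since 11·15 = 165 ≡ 1, so λ ≡ 8.
  x = λ² - 18 - 29 = 64 - 47 ≡ 17; y = λ·(18 - 17) - 20 ≡ 29. → (17, 29)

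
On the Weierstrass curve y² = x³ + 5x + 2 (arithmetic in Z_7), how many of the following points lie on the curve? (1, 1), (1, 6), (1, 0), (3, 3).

(1, 1): 1² ≡ 1, rhs ≡ 1 → on.
(1, 6): 6² ≡ 1, rhs ≡ 1 → on.
(1, 0): 0² ≡ 0, rhs ≡ 1 → off.
(3, 3): 3² ≡ 2, rhs ≡ 2 → on.

3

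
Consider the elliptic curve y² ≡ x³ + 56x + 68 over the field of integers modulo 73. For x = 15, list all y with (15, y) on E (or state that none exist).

7, 66

x³ + 56x + 68 = 4283 ≡ 49 (mod 73).
Square roots of 49 mod 73: 7 and 66 (since 7² = 49 ≡ 49).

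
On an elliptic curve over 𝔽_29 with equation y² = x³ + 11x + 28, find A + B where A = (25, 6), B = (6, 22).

(25, 6) + (6, 22). λ = (22 - 6)/(6 - 25) ≡ 16/10 mod 29. 10⁻¹ ≡ 3 (mod 29) since 10·3 = 30 ≡ 1, so λ ≡ 19.
  x = λ² - 25 - 6 = 361 - 31 ≡ 11; y = λ·(25 - 11) - 6 ≡ 28. → (11, 28)

(11, 28)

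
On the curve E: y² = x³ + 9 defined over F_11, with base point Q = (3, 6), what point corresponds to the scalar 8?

(0, 3)

Double-and-add on 8 = (1000)₂. Start with Q = (3, 6) for the leading 1-bit.
double: tangent at (3, 6): λ = (3·3² + 0)/(2·6) ≡ 5/1. 1⁻¹ ≡ 1 (mod 11), so λ ≡ 5·1 ≡ 5.
  x = λ² - 3 - 3 = 25 - 6 ≡ 8; y = λ·(3 - 8) - 6 ≡ 2. → (8, 2)
double: tangent at (8, 2): λ = (3·8² + 0)/(2·2) ≡ 5/4. 4⁻¹ ≡ 3 (mod 11) since 4·3 = 12 ≡ 1, so λ ≡ 5·3 ≡ 4.
  x = λ² - 8 - 8 = 16 - 16 ≡ 0; y = λ·(8 - 0) - 2 ≡ 8. → (0, 8)
double: tangent at (0, 8): λ = (3·0² + 0)/(2·8) ≡ 0/5. 5⁻¹ ≡ 9 (mod 11) since 5·9 = 45 ≡ 1, so λ ≡ 0·9 ≡ 0.
  x = λ² - 0 - 0 = 0 - 0 ≡ 0; y = λ·(0 - 0) - 8 ≡ 3. → (0, 3)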